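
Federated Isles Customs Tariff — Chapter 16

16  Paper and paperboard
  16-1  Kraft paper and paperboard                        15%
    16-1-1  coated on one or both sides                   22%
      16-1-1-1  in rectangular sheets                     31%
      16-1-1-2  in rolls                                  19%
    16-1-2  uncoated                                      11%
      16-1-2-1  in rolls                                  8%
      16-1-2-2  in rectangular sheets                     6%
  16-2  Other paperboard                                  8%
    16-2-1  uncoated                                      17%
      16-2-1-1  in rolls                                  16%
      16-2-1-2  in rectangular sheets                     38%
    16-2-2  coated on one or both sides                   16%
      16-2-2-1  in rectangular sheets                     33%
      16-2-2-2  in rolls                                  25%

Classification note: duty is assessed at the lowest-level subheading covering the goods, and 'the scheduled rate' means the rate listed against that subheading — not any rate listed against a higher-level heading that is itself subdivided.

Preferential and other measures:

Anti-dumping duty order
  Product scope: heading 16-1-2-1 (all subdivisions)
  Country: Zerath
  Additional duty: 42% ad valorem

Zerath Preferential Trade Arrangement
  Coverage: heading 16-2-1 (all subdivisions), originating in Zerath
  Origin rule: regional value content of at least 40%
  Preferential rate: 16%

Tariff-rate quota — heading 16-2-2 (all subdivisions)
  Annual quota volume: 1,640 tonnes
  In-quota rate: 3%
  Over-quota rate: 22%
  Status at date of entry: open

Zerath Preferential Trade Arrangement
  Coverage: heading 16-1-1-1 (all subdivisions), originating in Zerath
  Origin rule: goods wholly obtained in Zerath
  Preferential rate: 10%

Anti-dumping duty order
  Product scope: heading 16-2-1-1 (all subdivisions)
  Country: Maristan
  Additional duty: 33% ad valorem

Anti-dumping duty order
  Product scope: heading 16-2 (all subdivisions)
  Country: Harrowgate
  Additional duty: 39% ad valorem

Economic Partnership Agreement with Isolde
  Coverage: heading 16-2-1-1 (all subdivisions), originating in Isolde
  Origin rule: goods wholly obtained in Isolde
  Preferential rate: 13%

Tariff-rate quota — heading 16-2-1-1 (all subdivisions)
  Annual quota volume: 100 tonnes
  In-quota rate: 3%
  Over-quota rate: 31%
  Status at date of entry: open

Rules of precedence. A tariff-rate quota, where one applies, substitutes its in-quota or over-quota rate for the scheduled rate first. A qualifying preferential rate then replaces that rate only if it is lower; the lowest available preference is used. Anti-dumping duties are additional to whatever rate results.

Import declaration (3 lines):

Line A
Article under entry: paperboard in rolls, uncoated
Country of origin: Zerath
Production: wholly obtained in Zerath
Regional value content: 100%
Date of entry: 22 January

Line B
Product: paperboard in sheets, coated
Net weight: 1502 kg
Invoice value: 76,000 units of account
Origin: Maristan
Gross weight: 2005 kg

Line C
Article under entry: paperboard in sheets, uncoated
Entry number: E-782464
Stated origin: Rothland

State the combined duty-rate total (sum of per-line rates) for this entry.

44%

Line A: paperboard → 16-2; uncoated → 16-2-1; in rolls → 16-2-1-1. Scheduled 16%. quota on 16-2-1-1 open → in-quota 3%; Zerath agreement on 16-2-1: RVC ≥ 40% → 16% available; Zerath agreement on 16-1-1-1: 16-2-1-1 not covered; preference 16% not lower than 3% → no reduction. → 3%.
Line B: paperboard → 16-2; coated → 16-2-2; in sheets → 16-2-2-1. Scheduled 33%. quota on 16-2-2 open → in-quota 3%. → 3%.
Line C: paperboard → 16-2; uncoated → 16-2-1; in sheets → 16-2-1-2. Scheduled 38%. No special measure applies. → 38%.
Sum: 3% + 3% + 38% = 44%.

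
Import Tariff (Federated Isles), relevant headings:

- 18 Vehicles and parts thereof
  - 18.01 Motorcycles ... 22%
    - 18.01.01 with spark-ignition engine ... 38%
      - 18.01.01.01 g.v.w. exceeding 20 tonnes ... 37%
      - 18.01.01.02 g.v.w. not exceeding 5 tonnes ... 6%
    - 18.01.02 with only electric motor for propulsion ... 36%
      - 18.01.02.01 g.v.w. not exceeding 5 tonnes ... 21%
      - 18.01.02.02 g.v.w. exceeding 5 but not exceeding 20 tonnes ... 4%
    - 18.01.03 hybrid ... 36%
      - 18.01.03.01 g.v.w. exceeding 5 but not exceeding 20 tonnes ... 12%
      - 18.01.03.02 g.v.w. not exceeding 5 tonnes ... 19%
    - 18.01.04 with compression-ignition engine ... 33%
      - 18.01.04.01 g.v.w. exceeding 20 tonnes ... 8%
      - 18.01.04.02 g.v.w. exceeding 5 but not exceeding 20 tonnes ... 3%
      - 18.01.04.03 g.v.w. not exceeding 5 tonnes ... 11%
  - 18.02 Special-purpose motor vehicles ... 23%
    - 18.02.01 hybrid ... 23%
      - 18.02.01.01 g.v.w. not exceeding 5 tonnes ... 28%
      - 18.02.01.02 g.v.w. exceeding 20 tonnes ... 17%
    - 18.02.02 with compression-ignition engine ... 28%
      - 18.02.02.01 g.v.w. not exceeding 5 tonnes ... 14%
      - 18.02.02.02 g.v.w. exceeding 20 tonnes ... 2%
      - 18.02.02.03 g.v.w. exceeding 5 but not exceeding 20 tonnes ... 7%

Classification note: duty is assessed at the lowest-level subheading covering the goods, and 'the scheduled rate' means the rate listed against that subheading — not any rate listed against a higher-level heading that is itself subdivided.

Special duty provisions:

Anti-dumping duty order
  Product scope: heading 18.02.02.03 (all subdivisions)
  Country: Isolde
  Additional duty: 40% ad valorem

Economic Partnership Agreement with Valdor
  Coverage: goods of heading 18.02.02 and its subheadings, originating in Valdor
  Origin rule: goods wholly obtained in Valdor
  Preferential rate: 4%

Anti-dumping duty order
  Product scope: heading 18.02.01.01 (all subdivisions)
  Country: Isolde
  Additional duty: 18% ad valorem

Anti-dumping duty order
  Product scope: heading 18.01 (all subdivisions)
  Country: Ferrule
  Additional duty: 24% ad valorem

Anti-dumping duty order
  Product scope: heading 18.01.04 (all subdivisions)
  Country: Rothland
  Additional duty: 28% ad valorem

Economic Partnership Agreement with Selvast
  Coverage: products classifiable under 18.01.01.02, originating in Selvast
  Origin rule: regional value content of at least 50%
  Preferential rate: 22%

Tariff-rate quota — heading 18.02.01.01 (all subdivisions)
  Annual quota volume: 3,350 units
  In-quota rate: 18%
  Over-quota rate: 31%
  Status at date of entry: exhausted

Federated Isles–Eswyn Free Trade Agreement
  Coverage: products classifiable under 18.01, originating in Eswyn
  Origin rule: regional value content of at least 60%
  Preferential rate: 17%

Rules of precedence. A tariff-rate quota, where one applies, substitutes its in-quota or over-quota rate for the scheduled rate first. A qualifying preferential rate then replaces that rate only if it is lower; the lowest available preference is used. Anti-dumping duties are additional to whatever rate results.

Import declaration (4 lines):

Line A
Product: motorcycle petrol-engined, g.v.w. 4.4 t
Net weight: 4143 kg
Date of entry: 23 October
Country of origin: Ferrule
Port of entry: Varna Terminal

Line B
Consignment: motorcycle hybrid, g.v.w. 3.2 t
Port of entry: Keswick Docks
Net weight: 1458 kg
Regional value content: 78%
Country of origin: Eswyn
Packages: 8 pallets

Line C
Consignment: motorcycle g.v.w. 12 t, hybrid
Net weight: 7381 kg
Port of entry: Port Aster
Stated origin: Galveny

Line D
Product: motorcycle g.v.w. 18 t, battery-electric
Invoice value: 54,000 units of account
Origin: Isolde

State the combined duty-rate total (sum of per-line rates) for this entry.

Line A: motorcycle → 18.01; petrol-engined → 18.01.01; g.v.w. 4.4 t → 18.01.01.02. Scheduled 6%. anti-dumping (Ferrule, 18.01): +24%; total 6% + 24% = 30%. → 30%.
Line B: motorcycle → 18.01; hybrid → 18.01.03; g.v.w. 3.2 t → 18.01.03.02. Scheduled 19%. Eswyn agreement on 18.01: RVC ≥ 60% → 17% available; preferential 17%. → 17%.
Line C: motorcycle → 18.01; hybrid → 18.01.03; g.v.w. 12 t → 18.01.03.01. Scheduled 12%. No special measure applies. → 12%.
Line D: motorcycle → 18.01; battery-electric → 18.01.02; g.v.w. 18 t → 18.01.02.02. Scheduled 4%. No special measure applies. → 4%.
Sum: 30% + 17% + 12% + 4% = 63%.

63%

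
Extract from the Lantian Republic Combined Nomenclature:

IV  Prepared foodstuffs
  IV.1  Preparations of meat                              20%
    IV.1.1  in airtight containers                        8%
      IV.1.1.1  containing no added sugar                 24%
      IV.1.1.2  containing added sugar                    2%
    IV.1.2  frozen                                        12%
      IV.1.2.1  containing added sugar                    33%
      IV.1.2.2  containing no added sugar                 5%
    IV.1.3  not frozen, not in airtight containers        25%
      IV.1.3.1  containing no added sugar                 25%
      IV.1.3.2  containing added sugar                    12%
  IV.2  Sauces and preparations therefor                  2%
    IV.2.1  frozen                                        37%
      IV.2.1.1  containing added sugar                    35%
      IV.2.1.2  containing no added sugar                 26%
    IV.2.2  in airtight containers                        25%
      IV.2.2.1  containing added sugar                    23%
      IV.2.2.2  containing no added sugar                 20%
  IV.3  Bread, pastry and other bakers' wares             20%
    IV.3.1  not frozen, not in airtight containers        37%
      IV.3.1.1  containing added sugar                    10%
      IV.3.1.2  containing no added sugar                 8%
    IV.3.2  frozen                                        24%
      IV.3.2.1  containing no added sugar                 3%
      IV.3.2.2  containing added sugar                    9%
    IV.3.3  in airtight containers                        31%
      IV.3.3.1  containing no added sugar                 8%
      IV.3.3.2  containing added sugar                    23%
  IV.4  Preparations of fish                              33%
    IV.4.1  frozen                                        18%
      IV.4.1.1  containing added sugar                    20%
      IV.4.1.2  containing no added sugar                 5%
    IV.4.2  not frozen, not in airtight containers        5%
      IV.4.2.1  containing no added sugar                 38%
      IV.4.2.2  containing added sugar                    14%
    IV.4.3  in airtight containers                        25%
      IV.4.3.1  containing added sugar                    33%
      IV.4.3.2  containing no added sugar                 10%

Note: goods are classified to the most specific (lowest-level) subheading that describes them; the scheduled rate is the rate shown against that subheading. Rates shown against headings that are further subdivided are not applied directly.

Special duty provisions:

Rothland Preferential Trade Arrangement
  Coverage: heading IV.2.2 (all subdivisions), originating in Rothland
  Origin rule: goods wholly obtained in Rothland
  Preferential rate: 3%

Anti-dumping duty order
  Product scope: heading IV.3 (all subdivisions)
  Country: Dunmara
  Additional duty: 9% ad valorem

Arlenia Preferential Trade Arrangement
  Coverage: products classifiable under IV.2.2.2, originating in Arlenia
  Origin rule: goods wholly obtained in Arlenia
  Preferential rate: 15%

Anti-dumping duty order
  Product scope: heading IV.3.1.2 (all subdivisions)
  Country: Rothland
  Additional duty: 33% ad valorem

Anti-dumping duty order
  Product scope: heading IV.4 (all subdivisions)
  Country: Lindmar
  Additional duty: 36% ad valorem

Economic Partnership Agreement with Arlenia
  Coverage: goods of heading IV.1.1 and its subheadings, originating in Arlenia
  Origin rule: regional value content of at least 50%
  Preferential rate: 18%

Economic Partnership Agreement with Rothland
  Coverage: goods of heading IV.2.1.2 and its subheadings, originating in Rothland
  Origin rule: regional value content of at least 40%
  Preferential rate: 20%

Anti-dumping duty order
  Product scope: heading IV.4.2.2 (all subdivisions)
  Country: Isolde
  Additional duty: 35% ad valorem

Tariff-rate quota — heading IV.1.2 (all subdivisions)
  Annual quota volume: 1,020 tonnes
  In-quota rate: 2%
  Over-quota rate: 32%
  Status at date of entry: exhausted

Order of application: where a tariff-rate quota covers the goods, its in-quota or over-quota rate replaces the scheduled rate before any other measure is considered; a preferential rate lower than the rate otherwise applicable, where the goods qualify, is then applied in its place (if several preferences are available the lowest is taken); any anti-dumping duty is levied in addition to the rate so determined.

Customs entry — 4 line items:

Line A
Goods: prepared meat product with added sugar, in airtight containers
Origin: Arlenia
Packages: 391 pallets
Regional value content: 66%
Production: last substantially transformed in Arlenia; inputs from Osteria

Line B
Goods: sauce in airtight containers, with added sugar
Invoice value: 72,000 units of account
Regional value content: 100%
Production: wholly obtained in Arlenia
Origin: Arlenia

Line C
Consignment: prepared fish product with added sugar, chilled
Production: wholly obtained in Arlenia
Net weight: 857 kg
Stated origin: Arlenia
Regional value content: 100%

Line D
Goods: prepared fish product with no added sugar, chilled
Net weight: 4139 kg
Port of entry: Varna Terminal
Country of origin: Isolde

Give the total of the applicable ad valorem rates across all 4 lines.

77%

Line A: prepared meat product → IV.1; in airtight containers → IV.1.1; with added sugar → IV.1.1.2. Scheduled 2%. Arlenia agreement on IV.2.2.2: IV.1.1.2 not covered; Arlenia agreement on IV.1.1: RVC ≥ 50% → 18% available; preference 18% not lower than 2% → no reduction. → 2%.
Line B: sauce → IV.2; in airtight containers → IV.2.2; with added sugar → IV.2.2.1. Scheduled 23%. Arlenia agreement on IV.2.2.2: IV.2.2.1 not covered; Arlenia agreement on IV.1.1: IV.2.2.1 not covered. → 23%.
Line C: prepared fish product → IV.4; chilled → IV.4.2; with added sugar → IV.4.2.2. Scheduled 14%. Arlenia agreement on IV.2.2.2: IV.4.2.2 not covered; Arlenia agreement on IV.1.1: IV.4.2.2 not covered. → 14%.
Line D: prepared fish product → IV.4; chilled → IV.4.2; with no added sugar → IV.4.2.1. Scheduled 38%. No special measure applies. → 38%.
Sum: 2% + 23% + 14% + 38% = 77%.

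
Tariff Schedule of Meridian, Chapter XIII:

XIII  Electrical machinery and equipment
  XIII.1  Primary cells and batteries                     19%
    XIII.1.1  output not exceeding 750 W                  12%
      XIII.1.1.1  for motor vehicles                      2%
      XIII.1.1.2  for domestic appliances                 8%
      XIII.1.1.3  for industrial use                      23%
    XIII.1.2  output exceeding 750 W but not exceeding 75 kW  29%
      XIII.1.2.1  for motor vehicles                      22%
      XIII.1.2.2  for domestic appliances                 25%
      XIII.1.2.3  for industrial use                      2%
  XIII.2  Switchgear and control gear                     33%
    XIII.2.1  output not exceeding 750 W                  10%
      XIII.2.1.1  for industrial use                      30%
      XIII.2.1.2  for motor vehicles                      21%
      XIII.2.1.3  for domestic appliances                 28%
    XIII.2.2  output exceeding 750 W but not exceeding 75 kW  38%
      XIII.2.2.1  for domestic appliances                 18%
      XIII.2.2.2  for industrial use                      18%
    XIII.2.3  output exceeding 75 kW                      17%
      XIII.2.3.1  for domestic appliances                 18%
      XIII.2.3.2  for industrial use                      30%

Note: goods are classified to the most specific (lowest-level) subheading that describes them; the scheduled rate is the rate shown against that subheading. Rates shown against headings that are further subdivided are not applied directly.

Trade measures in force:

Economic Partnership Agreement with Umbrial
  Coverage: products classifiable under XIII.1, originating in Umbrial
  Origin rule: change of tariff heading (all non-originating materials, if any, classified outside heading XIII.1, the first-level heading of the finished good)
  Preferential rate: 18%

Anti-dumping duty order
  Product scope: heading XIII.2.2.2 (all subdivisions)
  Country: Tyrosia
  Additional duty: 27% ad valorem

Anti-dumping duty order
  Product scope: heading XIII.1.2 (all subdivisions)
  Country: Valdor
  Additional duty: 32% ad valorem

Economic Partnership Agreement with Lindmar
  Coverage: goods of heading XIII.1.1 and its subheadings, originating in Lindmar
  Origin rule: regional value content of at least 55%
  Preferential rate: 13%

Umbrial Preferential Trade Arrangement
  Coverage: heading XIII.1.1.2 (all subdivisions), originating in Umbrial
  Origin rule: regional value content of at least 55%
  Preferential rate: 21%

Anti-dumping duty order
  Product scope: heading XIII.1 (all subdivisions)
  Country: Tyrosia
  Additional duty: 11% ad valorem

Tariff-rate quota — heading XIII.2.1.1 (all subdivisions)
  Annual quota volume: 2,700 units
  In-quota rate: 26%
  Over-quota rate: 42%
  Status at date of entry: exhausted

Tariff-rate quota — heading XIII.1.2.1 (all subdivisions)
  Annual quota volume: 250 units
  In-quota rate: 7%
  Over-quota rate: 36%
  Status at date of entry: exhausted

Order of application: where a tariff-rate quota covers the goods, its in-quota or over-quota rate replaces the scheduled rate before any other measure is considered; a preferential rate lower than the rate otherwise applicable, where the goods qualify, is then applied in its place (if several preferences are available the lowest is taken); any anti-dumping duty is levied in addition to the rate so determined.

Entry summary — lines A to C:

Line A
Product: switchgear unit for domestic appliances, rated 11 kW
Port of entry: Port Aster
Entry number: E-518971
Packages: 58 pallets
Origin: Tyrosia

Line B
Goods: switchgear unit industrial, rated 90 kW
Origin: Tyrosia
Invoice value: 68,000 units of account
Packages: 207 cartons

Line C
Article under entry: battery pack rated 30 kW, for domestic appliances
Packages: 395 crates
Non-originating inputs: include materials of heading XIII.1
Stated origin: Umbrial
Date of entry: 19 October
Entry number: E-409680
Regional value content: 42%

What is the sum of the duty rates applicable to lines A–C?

Line A: switchgear unit → XIII.2; rated 11 kW → XIII.2.2; for domestic appliances → XIII.2.2.1. Scheduled 18%. No special measure applies. → 18%.
Line B: switchgear unit → XIII.2; rated 90 kW → XIII.2.3; industrial → XIII.2.3.2. Scheduled 30%. No special measure applies. → 30%.
Line C: battery pack → XIII.1; rated 30 kW → XIII.1.2; for domestic appliances → XIII.1.2.2. Scheduled 25%. Umbrial agreement on XIII.1: CTH not met; Umbrial agreement on XIII.1.1.2: XIII.1.2.2 not covered. → 25%.
Sum: 18% + 30% + 25% = 73%.

73%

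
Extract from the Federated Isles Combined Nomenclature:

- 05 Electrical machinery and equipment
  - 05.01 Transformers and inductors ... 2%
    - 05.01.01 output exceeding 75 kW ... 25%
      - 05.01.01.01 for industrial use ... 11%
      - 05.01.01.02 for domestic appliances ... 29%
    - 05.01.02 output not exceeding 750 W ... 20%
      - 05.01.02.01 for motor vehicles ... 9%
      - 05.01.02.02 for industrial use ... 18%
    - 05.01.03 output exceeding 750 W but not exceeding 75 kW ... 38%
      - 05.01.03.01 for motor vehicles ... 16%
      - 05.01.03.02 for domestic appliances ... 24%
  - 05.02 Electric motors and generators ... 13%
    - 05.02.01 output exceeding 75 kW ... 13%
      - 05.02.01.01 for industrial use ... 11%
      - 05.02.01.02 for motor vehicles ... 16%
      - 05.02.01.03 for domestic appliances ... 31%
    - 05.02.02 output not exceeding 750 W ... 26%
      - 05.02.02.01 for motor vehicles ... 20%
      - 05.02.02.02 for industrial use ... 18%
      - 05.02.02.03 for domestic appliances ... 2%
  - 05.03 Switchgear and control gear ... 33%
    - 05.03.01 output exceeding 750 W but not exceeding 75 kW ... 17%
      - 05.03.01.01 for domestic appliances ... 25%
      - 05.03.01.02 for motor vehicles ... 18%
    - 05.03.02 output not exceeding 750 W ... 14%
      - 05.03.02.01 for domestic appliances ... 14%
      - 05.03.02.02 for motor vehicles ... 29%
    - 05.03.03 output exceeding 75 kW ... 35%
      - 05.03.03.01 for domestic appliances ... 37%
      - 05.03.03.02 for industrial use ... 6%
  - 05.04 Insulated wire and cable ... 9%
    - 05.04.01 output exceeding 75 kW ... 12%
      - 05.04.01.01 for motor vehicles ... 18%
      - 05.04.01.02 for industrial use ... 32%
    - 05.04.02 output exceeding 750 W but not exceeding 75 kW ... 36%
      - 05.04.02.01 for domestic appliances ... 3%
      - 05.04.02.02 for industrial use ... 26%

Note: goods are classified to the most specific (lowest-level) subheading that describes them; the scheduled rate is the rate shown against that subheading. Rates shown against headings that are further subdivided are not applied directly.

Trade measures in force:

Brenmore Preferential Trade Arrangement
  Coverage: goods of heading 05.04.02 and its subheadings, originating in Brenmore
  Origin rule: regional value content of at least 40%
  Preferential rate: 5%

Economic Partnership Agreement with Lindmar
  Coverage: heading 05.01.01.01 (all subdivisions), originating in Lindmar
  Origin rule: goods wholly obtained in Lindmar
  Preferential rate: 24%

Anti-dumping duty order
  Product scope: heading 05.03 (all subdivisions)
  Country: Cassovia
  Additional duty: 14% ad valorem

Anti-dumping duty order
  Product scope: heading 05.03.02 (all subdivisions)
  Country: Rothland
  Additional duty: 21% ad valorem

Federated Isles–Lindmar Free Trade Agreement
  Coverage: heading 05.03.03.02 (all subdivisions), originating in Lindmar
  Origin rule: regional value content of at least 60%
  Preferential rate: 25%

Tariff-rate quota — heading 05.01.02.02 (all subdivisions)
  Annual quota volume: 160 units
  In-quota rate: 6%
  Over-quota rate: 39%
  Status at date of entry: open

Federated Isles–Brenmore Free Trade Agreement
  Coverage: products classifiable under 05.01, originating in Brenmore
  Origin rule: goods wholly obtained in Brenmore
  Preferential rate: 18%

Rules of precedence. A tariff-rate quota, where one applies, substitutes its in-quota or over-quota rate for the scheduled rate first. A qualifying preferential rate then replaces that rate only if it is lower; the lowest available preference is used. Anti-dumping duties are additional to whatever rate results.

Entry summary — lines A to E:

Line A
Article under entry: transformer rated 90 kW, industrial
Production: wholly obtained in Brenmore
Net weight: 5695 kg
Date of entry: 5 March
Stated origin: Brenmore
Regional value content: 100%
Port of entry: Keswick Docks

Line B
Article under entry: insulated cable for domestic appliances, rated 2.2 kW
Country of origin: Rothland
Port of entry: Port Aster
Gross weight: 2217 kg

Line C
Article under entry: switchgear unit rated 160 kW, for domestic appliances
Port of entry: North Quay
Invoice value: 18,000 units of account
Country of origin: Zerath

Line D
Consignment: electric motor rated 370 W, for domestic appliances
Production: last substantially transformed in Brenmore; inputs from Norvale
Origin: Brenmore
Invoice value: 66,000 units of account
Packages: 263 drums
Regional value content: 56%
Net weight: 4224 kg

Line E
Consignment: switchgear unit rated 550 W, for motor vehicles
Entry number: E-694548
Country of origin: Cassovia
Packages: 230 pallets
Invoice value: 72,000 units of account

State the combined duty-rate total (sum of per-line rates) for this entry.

Line A: transformer → 05.01; rated 90 kW → 05.01.01; industrial → 05.01.01.01. Scheduled 11%. Brenmore agreement on 05.04.02: 05.01.01.01 not covered; Brenmore agreement on 05.01: wholly obtained → 18% available; preference 18% not lower than 11% → no reduction. → 11%.
Line B: insulated cable → 05.04; rated 2.2 kW → 05.04.02; for domestic appliances → 05.04.02.01. Scheduled 3%. No special measure applies. → 3%.
Line C: switchgear unit → 05.03; rated 160 kW → 05.03.03; for domestic appliances → 05.03.03.01. Scheduled 37%. No special measure applies. → 37%.
Line D: electric motor → 05.02; rated 370 W → 05.02.02; for domestic appliances → 05.02.02.03. Scheduled 2%. Brenmore agreement on 05.04.02: 05.02.02.03 not covered; Brenmore agreement on 05.01: 05.02.02.03 not covered. → 2%.
Line E: switchgear unit → 05.03; rated 550 W → 05.03.02; for motor vehicles → 05.03.02.02. Scheduled 29%. anti-dumping (Cassovia, 05.03): +14%; total 29% + 14% = 43%. → 43%.
Sum: 11% + 3% + 37% + 2% + 43% = 96%.

96%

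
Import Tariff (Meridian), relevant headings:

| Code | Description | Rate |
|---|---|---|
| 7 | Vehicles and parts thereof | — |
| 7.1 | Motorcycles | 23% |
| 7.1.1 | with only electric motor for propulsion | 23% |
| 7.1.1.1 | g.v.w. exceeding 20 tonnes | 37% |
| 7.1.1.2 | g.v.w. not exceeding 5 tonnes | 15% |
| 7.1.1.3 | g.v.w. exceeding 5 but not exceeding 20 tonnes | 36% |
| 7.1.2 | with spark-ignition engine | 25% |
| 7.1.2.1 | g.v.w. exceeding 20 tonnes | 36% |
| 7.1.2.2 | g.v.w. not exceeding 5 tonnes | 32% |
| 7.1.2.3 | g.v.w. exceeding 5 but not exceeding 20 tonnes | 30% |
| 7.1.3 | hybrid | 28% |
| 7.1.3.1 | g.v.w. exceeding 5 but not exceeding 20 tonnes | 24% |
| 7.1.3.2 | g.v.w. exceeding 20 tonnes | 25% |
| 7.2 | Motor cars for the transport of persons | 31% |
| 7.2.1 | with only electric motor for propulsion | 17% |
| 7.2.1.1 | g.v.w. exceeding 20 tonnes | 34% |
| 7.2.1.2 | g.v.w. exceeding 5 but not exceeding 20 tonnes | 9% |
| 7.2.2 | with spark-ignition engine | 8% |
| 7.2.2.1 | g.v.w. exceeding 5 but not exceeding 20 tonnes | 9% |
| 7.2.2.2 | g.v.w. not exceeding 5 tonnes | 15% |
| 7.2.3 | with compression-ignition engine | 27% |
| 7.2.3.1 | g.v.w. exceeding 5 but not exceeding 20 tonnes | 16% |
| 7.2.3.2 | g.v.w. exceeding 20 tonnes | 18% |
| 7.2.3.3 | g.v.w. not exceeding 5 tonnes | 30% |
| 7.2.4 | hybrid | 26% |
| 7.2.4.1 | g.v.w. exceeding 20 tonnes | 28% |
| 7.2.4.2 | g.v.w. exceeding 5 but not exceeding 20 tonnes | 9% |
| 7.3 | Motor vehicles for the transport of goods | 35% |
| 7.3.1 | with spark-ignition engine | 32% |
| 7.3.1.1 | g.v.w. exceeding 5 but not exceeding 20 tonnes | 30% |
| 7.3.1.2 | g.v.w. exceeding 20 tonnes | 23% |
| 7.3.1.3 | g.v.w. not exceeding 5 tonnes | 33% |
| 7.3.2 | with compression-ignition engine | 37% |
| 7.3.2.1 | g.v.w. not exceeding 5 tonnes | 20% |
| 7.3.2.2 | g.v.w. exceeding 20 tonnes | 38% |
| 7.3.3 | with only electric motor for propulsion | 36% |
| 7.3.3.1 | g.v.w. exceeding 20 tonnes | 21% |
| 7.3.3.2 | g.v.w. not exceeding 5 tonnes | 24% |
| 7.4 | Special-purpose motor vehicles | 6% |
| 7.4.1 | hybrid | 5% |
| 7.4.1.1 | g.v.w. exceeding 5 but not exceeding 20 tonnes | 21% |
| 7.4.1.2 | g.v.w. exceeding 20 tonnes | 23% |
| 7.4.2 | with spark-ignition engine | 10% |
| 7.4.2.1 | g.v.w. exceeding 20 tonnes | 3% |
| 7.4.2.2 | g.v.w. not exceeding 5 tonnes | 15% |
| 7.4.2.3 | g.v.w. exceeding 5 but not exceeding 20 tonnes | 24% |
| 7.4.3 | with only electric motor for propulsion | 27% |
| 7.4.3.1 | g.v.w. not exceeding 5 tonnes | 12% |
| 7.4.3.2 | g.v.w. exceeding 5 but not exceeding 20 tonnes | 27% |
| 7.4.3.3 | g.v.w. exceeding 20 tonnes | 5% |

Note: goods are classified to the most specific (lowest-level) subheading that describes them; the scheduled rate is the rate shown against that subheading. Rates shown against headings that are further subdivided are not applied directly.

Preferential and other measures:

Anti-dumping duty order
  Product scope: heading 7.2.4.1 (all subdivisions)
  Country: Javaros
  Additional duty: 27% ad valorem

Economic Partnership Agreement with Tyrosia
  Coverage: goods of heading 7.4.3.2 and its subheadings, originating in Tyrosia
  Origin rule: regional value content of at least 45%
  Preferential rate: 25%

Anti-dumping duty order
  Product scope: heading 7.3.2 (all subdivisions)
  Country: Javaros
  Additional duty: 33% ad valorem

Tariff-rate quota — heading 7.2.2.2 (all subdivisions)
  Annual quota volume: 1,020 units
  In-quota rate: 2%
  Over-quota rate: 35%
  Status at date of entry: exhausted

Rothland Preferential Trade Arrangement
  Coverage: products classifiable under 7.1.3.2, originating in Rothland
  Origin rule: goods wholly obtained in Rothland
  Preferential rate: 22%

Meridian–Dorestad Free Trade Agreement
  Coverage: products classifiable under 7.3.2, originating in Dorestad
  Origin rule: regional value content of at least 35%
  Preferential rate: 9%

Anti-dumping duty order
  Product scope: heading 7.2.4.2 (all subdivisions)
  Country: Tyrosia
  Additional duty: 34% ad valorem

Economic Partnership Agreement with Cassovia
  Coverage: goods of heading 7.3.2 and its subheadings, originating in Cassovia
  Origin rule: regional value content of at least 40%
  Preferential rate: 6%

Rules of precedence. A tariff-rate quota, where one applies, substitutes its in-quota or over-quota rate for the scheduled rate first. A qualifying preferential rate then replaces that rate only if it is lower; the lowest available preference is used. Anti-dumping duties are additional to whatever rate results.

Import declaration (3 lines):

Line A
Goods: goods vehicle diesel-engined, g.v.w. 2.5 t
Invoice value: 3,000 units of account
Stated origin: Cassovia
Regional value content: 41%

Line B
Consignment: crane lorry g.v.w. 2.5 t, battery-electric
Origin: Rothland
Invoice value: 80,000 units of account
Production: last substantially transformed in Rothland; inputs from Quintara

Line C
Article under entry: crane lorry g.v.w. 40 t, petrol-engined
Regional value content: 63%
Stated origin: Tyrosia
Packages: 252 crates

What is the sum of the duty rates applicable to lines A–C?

21%

Line A: goods vehicle → 7.3; diesel-engined → 7.3.2; g.v.w. 2.5 t → 7.3.2.1. Scheduled 20%. Cassovia agreement on 7.3.2: RVC ≥ 40% → 6% available; preferential 6%. → 6%.
Line B: crane lorry → 7.4; battery-electric → 7.4.3; g.v.w. 2.5 t → 7.4.3.1. Scheduled 12%. Rothland agreement on 7.1.3.2: 7.4.3.1 not covered. → 12%.
Line C: crane lorry → 7.4; petrol-engined → 7.4.2; g.v.w. 40 t → 7.4.2.1. Scheduled 3%. Tyrosia agreement on 7.4.3.2: 7.4.2.1 not covered. → 3%.
Sum: 6% + 12% + 3% = 21%.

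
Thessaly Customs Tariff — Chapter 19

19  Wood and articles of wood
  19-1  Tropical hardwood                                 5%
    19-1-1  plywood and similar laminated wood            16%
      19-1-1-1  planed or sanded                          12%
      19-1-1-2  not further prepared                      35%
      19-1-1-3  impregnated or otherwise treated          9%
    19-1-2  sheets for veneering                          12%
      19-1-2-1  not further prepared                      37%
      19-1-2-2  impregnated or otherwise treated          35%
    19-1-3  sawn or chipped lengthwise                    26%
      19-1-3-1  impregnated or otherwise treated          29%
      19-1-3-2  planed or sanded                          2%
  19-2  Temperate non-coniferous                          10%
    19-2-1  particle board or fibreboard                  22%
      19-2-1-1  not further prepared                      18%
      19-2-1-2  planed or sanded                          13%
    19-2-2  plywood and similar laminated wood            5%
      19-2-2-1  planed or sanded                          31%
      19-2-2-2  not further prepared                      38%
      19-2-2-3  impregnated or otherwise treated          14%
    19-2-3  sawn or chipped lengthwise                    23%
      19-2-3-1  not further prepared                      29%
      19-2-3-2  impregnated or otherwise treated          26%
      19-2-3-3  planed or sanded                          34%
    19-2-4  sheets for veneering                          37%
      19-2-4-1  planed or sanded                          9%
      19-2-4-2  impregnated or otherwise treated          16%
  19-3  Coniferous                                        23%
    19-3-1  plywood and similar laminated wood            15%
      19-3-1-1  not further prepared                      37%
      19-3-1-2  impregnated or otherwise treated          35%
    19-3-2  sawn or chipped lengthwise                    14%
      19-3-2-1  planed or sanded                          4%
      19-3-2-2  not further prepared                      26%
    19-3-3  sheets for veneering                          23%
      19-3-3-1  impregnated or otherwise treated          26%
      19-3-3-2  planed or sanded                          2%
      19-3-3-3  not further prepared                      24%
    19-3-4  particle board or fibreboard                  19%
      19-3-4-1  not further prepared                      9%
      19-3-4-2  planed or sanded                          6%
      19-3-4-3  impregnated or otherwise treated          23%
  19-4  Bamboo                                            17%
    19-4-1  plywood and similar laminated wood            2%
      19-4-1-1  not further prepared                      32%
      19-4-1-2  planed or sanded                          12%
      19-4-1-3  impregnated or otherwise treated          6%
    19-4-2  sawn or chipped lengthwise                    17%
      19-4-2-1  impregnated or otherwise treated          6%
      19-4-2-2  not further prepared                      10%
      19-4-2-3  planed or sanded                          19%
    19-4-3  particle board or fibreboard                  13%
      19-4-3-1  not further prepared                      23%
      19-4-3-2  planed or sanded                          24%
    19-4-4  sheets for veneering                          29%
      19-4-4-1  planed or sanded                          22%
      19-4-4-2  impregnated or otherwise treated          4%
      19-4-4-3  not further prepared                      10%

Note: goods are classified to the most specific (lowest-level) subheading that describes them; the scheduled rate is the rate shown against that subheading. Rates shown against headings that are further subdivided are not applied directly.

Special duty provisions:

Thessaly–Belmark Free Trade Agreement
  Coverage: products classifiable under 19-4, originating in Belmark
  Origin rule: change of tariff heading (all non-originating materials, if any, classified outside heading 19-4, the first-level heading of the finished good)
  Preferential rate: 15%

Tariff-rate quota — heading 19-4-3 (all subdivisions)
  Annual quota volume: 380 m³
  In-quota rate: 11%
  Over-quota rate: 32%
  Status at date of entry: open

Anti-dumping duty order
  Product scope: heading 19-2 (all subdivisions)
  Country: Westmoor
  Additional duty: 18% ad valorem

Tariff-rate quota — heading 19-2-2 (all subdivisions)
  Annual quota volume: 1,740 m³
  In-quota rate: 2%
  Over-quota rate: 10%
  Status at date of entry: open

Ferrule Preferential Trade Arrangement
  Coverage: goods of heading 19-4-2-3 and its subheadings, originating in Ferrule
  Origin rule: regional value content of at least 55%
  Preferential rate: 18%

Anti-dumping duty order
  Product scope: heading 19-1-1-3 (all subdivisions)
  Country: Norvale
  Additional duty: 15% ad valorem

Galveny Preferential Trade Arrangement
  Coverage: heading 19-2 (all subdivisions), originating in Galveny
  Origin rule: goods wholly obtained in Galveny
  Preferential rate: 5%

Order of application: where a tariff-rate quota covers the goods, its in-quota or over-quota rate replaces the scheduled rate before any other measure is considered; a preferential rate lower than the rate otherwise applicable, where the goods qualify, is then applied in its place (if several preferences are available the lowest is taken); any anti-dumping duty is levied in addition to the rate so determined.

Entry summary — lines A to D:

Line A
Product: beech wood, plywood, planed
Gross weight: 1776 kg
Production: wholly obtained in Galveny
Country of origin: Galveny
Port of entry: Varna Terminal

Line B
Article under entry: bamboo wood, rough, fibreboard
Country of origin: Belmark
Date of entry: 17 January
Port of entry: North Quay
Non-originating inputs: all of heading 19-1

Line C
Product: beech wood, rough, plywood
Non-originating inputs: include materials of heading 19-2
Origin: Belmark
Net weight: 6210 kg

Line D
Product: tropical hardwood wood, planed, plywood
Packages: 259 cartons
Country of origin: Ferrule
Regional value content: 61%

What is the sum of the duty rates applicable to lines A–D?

Line A: beech → 19-2; plywood → 19-2-2; planed → 19-2-2-1. Scheduled 31%. quota on 19-2-2 open → in-quota 2%; Galveny agreement on 19-2: wholly obtained → 5% available; preference 5% not lower than 2% → no reduction. → 2%.
Line B: bamboo → 19-4; fibreboard → 19-4-3; rough → 19-4-3-1. Scheduled 23%. quota on 19-4-3 open → in-quota 11%; Belmark agreement on 19-4: CTH met → 15% available; preference 15% not lower than 11% → no reduction. → 11%.
Line C: beech → 19-2; plywood → 19-2-2; rough → 19-2-2-2. Scheduled 38%. quota on 19-2-2 open → in-quota 2%; Belmark agreement on 19-4: 19-2-2-2 not covered. → 2%.
Line D: tropical hardwood → 19-1; plywood → 19-1-1; planed → 19-1-1-1. Scheduled 12%. Ferrule agreement on 19-4-2-3: 19-1-1-1 not covered. → 12%.
Sum: 2% + 11% + 2% + 12% = 27%.

27%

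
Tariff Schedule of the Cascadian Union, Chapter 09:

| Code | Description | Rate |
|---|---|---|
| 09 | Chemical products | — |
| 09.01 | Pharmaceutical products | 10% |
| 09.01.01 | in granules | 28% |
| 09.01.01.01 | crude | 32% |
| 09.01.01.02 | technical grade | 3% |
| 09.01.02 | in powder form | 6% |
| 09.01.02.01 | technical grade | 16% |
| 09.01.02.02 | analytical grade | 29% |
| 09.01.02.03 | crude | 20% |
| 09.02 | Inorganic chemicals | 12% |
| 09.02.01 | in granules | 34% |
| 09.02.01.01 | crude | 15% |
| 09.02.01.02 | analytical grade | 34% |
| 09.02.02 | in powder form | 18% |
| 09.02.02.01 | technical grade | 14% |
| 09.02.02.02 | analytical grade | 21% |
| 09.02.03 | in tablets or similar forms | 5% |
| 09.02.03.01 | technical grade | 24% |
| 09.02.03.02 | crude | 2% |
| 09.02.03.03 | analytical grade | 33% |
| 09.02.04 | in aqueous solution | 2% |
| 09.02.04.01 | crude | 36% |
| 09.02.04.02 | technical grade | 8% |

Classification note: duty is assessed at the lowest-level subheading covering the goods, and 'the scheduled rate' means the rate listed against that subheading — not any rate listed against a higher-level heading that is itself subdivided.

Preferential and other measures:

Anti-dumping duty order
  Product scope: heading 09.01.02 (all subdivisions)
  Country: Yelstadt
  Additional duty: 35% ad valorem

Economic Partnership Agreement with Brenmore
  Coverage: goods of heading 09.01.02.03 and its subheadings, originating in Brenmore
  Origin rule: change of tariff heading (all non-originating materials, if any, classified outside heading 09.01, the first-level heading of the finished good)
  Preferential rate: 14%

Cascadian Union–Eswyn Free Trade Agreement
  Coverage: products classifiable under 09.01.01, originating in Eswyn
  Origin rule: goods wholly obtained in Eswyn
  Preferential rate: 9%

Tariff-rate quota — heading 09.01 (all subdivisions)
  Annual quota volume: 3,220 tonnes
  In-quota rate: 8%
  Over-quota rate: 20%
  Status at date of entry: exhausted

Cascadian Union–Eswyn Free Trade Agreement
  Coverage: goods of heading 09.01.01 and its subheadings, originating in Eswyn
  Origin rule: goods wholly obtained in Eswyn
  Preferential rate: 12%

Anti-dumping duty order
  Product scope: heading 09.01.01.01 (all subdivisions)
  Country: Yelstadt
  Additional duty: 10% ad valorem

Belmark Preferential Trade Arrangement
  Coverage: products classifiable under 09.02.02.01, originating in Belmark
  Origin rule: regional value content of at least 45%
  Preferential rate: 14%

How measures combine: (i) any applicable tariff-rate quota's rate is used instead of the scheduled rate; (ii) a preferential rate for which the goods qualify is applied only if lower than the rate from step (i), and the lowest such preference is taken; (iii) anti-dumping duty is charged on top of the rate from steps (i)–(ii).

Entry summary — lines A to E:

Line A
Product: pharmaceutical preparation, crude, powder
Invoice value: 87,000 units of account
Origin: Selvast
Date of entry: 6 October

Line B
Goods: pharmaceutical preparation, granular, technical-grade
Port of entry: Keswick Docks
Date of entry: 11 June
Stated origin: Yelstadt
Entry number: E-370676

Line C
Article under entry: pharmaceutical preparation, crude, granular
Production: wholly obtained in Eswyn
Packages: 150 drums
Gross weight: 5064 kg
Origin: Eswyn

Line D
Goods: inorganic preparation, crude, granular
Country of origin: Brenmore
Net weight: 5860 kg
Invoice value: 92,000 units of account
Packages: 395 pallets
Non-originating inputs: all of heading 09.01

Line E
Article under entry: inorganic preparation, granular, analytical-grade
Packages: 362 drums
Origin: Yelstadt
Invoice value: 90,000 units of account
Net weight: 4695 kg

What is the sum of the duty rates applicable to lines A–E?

Line A: pharmaceutical → 09.01; powder → 09.01.02; crude → 09.01.02.03. Scheduled 20%. quota on 09.01 exhausted → over-quota 20%. → 20%.
Line B: pharmaceutical → 09.01; granular → 09.01.01; technical-grade → 09.01.01.02. Scheduled 3%. quota on 09.01 exhausted → over-quota 20%. → 20%.
Line C: pharmaceutical → 09.01; granular → 09.01.01; crude → 09.01.01.01. Scheduled 32%. quota on 09.01 exhausted → over-quota 20%; Eswyn agreement on 09.01.01: wholly obtained → 9% available; Eswyn agreement on 09.01.01: wholly obtained → 12% available; preferential 9%. → 9%.
Line D: inorganic → 09.02; granular → 09.02.01; crude → 09.02.01.01. Scheduled 15%. Brenmore agreement on 09.01.02.03: 09.02.01.01 not covered. → 15%.
Line E: inorganic → 09.02; granular → 09.02.01; analytical-grade → 09.02.01.02. Scheduled 34%. No special measure applies. → 34%.
Sum: 20% + 20% + 9% + 15% + 34% = 98%.

98%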